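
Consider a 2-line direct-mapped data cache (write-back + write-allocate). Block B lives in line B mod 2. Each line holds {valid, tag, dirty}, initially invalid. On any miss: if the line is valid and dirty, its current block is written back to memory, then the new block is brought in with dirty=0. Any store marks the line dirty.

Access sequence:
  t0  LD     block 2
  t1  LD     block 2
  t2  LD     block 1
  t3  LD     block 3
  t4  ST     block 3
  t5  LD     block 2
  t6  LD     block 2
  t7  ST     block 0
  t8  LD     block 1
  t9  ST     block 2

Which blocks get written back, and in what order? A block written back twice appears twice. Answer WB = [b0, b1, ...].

0: R B2 -> L0 miss  d=-]
1: R B2 -> L0 hit  d=-]
2: R B1 -> L1 miss  d=-]
3: R B3 -> L1 miss  d=-]
4: W B3 -> L1 hit  d=D]
5: R B2 -> L0 hit  d=-]
6: R B2 -> L0 hit  d=-]
7: W B0 -> L0 miss  d=D]
8: R B1 -> L1 miss wb->B3  d=-]
9: W B2 -> L0 miss wb->B0  d=D]

WB = [3, 0]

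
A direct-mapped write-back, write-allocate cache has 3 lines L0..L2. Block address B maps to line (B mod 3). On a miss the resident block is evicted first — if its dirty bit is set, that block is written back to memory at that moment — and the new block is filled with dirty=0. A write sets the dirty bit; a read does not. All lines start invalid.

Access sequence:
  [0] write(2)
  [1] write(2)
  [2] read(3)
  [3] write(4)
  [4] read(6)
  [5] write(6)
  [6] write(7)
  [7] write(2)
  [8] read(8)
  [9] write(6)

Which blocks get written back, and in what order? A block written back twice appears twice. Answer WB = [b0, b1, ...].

0: W B2 → L2 miss [D]
1: W B2 → L2 hit [D]
2: R B3 → L0 miss [-]
3: W B4 → L1 miss [D]
4: R B6 → L0 miss [-]
5: W B6 → L0 hit [D]
6: W B7 → L1 miss wb→B4 [D]
7: W B2 → L2 hit [D]
8: R B8 → L2 miss wb→B2 [-]
9: W B6 → L0 hit [D]

WB = [4, 2]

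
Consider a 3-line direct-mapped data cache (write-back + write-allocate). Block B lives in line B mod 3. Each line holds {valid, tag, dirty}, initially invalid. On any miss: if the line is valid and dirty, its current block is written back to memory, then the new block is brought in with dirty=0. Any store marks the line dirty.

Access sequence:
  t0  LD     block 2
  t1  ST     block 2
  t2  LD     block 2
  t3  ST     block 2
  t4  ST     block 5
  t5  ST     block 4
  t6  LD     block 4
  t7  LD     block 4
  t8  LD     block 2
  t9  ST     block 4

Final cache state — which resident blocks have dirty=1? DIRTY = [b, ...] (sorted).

DIRTY = [4]

  0 | R B2 → L2 miss [-]
  1 | W B2 → L2 hit [D]
  2 | R B2 → L2 hit [D]
  3 | W B2 → L2 hit [D]
  4 | W B5 → L2 miss wb→B2 [D]
  5 | W B4 → L1 miss [D]
  6 | R B4 → L1 hit [D]
  7 | R B4 → L1 hit [D]
  8 | R B2 → L2 miss wb→B5 [-]
  9 | W B4 → L1 hit [D]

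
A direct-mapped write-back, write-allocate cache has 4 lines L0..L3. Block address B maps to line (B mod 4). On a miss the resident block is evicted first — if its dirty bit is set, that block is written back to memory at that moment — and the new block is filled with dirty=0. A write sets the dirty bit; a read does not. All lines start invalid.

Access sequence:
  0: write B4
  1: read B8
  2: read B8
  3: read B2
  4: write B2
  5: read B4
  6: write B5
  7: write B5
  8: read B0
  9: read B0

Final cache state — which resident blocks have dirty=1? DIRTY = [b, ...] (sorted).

DIRTY = [2, 5]

  0 | W B4 → L0 miss [D]
  1 | R B8 → L0 miss wb→B4 [-]
  2 | R B8 → L0 hit [-]
  3 | R B2 → L2 miss [-]
  4 | W B2 → L2 hit [D]
  5 | R B4 → L0 miss [-]
  6 | W B5 → L1 miss [D]
  7 | W B5 → L1 hit [D]
  8 | R B0 → L0 miss [-]
  9 | R B0 → L0 hit [-]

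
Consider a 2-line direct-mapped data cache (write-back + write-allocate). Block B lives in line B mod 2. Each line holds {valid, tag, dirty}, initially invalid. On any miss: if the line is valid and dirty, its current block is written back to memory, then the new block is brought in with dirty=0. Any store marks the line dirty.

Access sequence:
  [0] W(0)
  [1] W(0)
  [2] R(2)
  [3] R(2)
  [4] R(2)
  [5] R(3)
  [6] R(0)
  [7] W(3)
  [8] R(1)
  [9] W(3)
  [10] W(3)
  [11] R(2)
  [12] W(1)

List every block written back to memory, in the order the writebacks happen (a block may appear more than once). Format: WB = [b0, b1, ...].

WB = [0, 3, 3]

0: W B0 -> L0 miss  d=D]
1: W B0 -> L0 hit  d=D]
2: R B2 -> L0 miss wb->B0  d=-]
3: R B2 -> L0 hit  d=-]
4: R B2 -> L0 hit  d=-]
5: R B3 -> L1 miss  d=-]
6: R B0 -> L0 miss  d=-]
7: W B3 -> L1 hit  d=D]
8: R B1 -> L1 miss wb->B3  d=-]
9: W B3 -> L1 miss  d=D]
10: W B3 -> L1 hit  d=D]
11: R B2 -> L0 miss  d=-]
12: W B1 -> L1 miss wb->B3  d=D]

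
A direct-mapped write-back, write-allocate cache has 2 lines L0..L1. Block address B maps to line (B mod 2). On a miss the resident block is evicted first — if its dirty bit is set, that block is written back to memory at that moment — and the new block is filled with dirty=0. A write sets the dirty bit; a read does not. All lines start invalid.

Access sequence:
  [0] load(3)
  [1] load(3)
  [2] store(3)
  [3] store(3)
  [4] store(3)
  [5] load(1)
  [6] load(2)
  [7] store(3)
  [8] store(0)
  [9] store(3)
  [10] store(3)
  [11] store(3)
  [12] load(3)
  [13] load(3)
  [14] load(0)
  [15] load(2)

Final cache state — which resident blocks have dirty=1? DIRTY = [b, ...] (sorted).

DIRTY = [3]

  0 | R B3 → L1 miss [-]
  1 | R B3 → L1 hit [-]
  2 | W B3 → L1 hit [D]
  3 | W B3 → L1 hit [D]
  4 | W B3 → L1 hit [D]
  5 | R B1 → L1 miss wb→B3 [-]
  6 | R B2 → L0 miss [-]
  7 | W B3 → L1 miss [D]
  8 | W B0 → L0 miss [D]
  9 | W B3 → L1 hit [D]
  10 | W B3 → L1 hit [D]
  11 | W B3 → L1 hit [D]
  12 | R B3 → L1 hit [D]
  13 | R B3 → L1 hit [D]
  14 | R B0 → L0 hit [D]
  15 | R B2 → L0 miss wb→B0 [-]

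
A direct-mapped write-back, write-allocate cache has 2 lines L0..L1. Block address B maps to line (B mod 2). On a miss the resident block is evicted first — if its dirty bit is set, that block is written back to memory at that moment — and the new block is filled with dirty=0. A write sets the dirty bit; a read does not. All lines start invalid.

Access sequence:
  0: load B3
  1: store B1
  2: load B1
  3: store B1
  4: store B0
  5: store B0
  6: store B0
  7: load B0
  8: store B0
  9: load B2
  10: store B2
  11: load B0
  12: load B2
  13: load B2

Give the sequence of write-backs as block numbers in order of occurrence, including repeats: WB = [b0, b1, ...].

WB = [0, 2]

0: R B3 → L1 miss [-]
1: W B1 → L1 miss [D]
2: R B1 → L1 hit [D]
3: W B1 → L1 hit [D]
4: W B0 → L0 miss [D]
5: W B0 → L0 hit [D]
6: W B0 → L0 hit [D]
7: R B0 → L0 hit [D]
8: W B0 → L0 hit [D]
9: R B2 → L0 miss wb→B0 [-]
10: W B2 → L0 hit [D]
11: R B0 → L0 miss wb→B2 [-]
12: R B2 → L0 miss [-]
13: R B2 → L0 hit [-]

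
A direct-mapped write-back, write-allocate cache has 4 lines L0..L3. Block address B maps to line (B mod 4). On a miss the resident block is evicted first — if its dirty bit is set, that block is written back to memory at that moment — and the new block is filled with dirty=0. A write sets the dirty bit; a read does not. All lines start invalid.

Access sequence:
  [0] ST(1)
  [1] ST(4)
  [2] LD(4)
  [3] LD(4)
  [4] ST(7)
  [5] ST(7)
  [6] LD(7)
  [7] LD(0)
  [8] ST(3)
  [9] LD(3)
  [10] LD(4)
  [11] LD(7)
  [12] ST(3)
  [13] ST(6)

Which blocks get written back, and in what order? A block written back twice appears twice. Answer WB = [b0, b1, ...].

WB = [4, 7, 3]

0: W B1 → L1 miss [D]
1: W B4 → L0 miss [D]
2: R B4 → L0 hit [D]
3: R B4 → L0 hit [D]
4: W B7 → L3 miss [D]
5: W B7 → L3 hit [D]
6: R B7 → L3 hit [D]
7: R B0 → L0 miss wb→B4 [-]
8: W B3 → L3 miss wb→B7 [D]
9: R B3 → L3 hit [D]
10: R B4 → L0 miss [-]
11: R B7 → L3 miss wb→B3 [-]
12: W B3 → L3 miss [D]
13: W B6 → L2 miss [D]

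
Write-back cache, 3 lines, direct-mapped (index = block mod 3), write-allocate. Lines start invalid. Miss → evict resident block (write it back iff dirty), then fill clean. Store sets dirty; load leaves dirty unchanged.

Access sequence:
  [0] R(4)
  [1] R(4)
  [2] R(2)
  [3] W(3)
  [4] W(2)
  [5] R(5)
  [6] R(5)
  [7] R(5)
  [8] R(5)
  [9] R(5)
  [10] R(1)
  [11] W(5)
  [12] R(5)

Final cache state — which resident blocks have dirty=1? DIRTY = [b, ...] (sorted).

0: R B4 -> L1 miss  d=-]
1: R B4 -> L1 hit  d=-]
2: R B2 -> L2 miss  d=-]
3: W B3 -> L0 miss  d=D]
4: W B2 -> L2 hit  d=D]
5: R B5 -> L2 miss wb->B2  d=-]
6: R B5 -> L2 hit  d=-]
7: R B5 -> L2 hit  d=-]
8: R B5 -> L2 hit  d=-]
9: R B5 -> L2 hit  d=-]
10: R B1 -> L1 miss  d=-]
11: W B5 -> L2 hit  d=D]
12: R B5 -> L2 hit  d=D]

DIRTY = [3, 5]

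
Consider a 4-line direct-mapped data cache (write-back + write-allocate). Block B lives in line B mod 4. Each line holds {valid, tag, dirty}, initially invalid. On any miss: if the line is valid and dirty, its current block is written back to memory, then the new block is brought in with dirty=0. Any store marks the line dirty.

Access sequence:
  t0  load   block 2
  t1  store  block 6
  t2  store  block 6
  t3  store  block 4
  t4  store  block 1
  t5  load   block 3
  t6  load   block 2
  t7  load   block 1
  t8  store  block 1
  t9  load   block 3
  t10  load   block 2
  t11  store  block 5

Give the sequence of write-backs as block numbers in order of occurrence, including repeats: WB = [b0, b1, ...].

  0 | R B2 → L2 miss [-]
  1 | W B6 → L2 miss [D]
  2 | W B6 → L2 hit [D]
  3 | W B4 → L0 miss [D]
  4 | W B1 → L1 miss [D]
  5 | R B3 → L3 miss [-]
  6 | R B2 → L2 miss wb→B6 [-]
  7 | R B1 → L1 hit [D]
  8 | W B1 → L1 hit [D]
  9 | R B3 → L3 hit [-]
  10 | R B2 → L2 hit [-]
  11 | W B5 → L1 miss wb→B1 [D]

WB = [6, 1]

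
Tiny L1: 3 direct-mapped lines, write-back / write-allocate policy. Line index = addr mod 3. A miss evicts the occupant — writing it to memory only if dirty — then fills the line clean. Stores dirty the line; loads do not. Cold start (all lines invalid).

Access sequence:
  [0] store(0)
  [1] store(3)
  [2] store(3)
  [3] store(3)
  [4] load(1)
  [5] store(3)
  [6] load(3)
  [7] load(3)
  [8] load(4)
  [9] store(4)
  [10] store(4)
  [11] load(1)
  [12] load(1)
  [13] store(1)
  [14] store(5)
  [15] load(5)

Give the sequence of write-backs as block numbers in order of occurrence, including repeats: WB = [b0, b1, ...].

0: W B0 -> L0 miss  d=D]
1: W B3 -> L0 miss wb->B0  d=D]
2: W B3 -> L0 hit  d=D]
3: W B3 -> L0 hit  d=D]
4: R B1 -> L1 miss  d=-]
5: W B3 -> L0 hit  d=D]
6: R B3 -> L0 hit  d=D]
7: R B3 -> L0 hit  d=D]
8: R B4 -> L1 miss  d=-]
9: W B4 -> L1 hit  d=D]
10: W B4 -> L1 hit  d=D]
11: R B1 -> L1 miss wb->B4  d=-]
12: R B1 -> L1 hit  d=-]
13: W B1 -> L1 hit  d=D]
14: W B5 -> L2 miss  d=D]
15: R B5 -> L2 hit  d=D]

WB = [0, 4]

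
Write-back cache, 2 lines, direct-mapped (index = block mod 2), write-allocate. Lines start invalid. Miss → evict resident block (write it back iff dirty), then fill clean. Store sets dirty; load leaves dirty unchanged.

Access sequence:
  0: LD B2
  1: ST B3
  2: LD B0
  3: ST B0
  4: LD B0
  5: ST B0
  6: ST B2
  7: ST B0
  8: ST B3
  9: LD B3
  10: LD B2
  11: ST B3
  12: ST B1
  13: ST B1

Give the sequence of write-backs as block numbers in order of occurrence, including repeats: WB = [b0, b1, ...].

  0 | R B2 → L0 miss [-]
  1 | W B3 → L1 miss [D]
  2 | R B0 → L0 miss [-]
  3 | W B0 → L0 hit [D]
  4 | R B0 → L0 hit [D]
  5 | W B0 → L0 hit [D]
  6 | W B2 → L0 miss wb→B0 [D]
  7 | W B0 → L0 miss wb→B2 [D]
  8 | W B3 → L1 hit [D]
  9 | R B3 → L1 hit [D]
  10 | R B2 → L0 miss wb→B0 [-]
  11 | W B3 → L1 hit [D]
  12 | W B1 → L1 miss wb→B3 [D]
  13 | W B1 → L1 hit [D]

WB = [0, 2, 0, 3]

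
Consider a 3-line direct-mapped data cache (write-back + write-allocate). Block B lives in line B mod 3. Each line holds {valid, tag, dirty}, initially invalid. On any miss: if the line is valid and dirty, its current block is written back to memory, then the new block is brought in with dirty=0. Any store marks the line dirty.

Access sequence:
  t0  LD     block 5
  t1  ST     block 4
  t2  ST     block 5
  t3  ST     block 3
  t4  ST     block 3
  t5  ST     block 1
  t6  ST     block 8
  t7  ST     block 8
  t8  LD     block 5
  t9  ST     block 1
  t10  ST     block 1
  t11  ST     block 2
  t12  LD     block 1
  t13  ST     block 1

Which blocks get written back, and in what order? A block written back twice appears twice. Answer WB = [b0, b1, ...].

WB = [4, 5, 8]

0: R B5 -> L2 miss  d=-]
1: W B4 -> L1 miss  d=D]
2: W B5 -> L2 hit  d=D]
3: W B3 -> L0 miss  d=D]
4: W B3 -> L0 hit  d=D]
5: W B1 -> L1 miss wb->B4  d=D]
6: W B8 -> L2 miss wb->B5  d=D]
7: W B8 -> L2 hit  d=D]
8: R B5 -> L2 miss wb->B8  d=-]
9: W B1 -> L1 hit  d=D]
10: W B1 -> L1 hit  d=D]
11: W B2 -> L2 miss  d=D]
12: R B1 -> L1 hit  d=D]
13: W B1 -> L1 hit  d=D]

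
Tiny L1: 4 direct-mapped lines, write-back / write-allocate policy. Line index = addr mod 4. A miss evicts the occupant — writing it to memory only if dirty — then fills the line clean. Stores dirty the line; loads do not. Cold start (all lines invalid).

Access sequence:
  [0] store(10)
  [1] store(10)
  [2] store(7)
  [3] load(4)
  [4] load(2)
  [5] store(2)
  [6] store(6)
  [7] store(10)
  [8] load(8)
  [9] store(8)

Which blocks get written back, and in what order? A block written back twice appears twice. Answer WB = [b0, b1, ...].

WB = [10, 2, 6]

0: W B10 -> L2 miss  d=D]
1: W B10 -> L2 hit  d=D]
2: W B7 -> L3 miss  d=D]
3: R B4 -> L0 miss  d=-]
4: R B2 -> L2 miss wb->B10  d=-]
5: W B2 -> L2 hit  d=D]
6: W B6 -> L2 miss wb->B2  d=D]
7: W B10 -> L2 miss wb->B6  d=D]
8: R B8 -> L0 miss  d=-]
9: W B8 -> L0 hit  d=D]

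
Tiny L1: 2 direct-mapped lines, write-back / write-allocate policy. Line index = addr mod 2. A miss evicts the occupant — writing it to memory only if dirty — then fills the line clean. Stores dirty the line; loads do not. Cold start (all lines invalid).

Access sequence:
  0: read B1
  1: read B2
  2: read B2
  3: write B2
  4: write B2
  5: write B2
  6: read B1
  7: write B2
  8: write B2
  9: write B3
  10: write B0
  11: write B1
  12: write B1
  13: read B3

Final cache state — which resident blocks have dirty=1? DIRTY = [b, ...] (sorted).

DIRTY = [0]

0: R B1 → L1 miss [-]
1: R B2 → L0 miss [-]
2: R B2 → L0 hit [-]
3: W B2 → L0 hit [D]
4: W B2 → L0 hit [D]
5: W B2 → L0 hit [D]
6: R B1 → L1 hit [-]
7: W B2 → L0 hit [D]
8: W B2 → L0 hit [D]
9: W B3 → L1 miss [D]
10: W B0 → L0 miss wb→B2 [D]
11: W B1 → L1 miss wb→B3 [D]
12: W B1 → L1 hit [D]
13: R B3 → L1 miss wb→B1 [-]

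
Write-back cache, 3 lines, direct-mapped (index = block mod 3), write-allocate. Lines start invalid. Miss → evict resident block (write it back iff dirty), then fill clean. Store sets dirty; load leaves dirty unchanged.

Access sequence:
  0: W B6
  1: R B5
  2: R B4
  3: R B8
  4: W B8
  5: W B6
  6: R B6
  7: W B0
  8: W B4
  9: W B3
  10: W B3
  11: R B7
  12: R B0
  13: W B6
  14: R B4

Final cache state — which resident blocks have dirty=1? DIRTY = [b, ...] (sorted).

DIRTY = [6, 8]

0: W B6 → L0 miss [D]
1: R B5 → L2 miss [-]
2: R B4 → L1 miss [-]
3: R B8 → L2 miss [-]
4: W B8 → L2 hit [D]
5: W B6 → L0 hit [D]
6: R B6 → L0 hit [D]
7: W B0 → L0 miss wb→B6 [D]
8: W B4 → L1 hit [D]
9: W B3 → L0 miss wb→B0 [D]
10: W B3 → L0 hit [D]
11: R B7 → L1 miss wb→B4 [-]
12: R B0 → L0 miss wb→B3 [-]
13: W B6 → L0 miss [D]
14: R B4 → L1 miss [-]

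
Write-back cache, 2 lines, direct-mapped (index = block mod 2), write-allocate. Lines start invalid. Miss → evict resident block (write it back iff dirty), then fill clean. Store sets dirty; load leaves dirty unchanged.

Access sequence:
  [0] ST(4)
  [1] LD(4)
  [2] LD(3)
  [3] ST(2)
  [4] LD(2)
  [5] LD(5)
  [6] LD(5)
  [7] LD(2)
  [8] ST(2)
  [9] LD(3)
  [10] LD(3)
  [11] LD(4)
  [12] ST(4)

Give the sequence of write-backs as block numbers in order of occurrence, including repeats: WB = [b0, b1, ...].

0: W B4 → L0 miss [D]
1: R B4 → L0 hit [D]
2: R B3 → L1 miss [-]
3: W B2 → L0 miss wb→B4 [D]
4: R B2 → L0 hit [D]
5: R B5 → L1 miss [-]
6: R B5 → L1 hit [-]
7: R B2 → L0 hit [D]
8: W B2 → L0 hit [D]
9: R B3 → L1 miss [-]
10: R B3 → L1 hit [-]
11: R B4 → L0 miss wb→B2 [-]
12: W B4 → L0 hit [D]

WB = [4, 2]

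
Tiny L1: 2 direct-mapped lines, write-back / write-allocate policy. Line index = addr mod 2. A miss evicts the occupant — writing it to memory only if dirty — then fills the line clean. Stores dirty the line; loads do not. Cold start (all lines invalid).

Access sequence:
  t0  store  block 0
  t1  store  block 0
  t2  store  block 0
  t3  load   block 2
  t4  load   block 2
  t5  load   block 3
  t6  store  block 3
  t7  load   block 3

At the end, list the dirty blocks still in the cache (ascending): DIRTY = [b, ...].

  0 | W B0 → L0 miss [D]
  1 | W B0 → L0 hit [D]
  2 | W B0 → L0 hit [D]
  3 | R B2 → L0 miss wb→B0 [-]
  4 | R B2 → L0 hit [-]
  5 | R B3 → L1 miss [-]
  6 | W B3 → L1 hit [D]
  7 | R B3 → L1 hit [D]

DIRTY = [3]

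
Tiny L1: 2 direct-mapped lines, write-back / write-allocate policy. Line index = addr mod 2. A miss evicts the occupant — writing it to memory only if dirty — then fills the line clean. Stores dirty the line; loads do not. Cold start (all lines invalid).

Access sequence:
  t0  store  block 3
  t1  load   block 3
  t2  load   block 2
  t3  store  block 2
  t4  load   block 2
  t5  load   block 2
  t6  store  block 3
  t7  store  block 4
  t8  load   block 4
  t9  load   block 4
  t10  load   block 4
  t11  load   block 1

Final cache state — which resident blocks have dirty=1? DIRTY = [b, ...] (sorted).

  0 | W B3 → L1 miss [D]
  1 | R B3 → L1 hit [D]
  2 | R B2 → L0 miss [-]
  3 | W B2 → L0 hit [D]
  4 | R B2 → L0 hit [D]
  5 | R B2 → L0 hit [D]
  6 | W B3 → L1 hit [D]
  7 | W B4 → L0 miss wb→B2 [D]
  8 | R B4 → L0 hit [D]
  9 | R B4 → L0 hit [D]
  10 | R B4 → L0 hit [D]
  11 | R B1 → L1 miss wb→B3 [-]

DIRTY = [4]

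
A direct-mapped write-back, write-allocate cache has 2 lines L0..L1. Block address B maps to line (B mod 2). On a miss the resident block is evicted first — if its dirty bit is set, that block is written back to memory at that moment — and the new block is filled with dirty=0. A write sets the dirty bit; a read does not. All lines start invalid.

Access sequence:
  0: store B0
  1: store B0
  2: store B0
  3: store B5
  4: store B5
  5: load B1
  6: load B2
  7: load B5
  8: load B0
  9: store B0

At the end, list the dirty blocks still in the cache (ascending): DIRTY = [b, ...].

DIRTY = [0]

0: W B0 → L0 miss [D]
1: W B0 → L0 hit [D]
2: W B0 → L0 hit [D]
3: W B5 → L1 miss [D]
4: W B5 → L1 hit [D]
5: R B1 → L1 miss wb→B5 [-]
6: R B2 → L0 miss wb→B0 [-]
7: R B5 → L1 miss [-]
8: R B0 → L0 miss [-]
9: W B0 → L0 hit [D]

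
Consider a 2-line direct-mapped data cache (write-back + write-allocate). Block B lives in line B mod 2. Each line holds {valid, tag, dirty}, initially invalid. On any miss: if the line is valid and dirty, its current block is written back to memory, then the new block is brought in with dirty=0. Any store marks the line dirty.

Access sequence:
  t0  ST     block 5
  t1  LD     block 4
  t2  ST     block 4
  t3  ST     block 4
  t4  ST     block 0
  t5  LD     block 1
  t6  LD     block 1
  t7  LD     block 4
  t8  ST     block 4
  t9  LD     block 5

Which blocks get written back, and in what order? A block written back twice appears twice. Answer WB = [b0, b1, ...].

WB = [4, 5, 0]

0: W B5 -> L1 miss  d=D]
1: R B4 -> L0 miss  d=-]
2: W B4 -> L0 hit  d=D]
3: W B4 -> L0 hit  d=D]
4: W B0 -> L0 miss wb->B4  d=D]
5: R B1 -> L1 miss wb->B5  d=-]
6: R B1 -> L1 hit  d=-]
7: R B4 -> L0 miss wb->B0  d=-]
8: W B4 -> L0 hit  d=D]
9: R B5 -> L1 miss  d=-]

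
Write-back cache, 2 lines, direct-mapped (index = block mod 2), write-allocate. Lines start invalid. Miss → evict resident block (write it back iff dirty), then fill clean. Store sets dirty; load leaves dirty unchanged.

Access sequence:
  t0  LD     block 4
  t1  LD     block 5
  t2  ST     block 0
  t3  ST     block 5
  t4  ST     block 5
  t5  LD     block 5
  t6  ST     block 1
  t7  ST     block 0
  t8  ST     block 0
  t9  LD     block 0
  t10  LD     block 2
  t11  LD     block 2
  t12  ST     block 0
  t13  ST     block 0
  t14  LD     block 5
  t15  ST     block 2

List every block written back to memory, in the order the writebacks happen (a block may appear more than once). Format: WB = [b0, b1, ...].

WB = [5, 0, 1, 0]

0: R B4 → L0 miss [-]
1: R B5 → L1 miss [-]
2: W B0 → L0 miss [D]
3: W B5 → L1 hit [D]
4: W B5 → L1 hit [D]
5: R B5 → L1 hit [D]
6: W B1 → L1 miss wb→B5 [D]
7: W B0 → L0 hit [D]
8: W B0 → L0 hit [D]
9: R B0 → L0 hit [D]
10: R B2 → L0 miss wb→B0 [-]
11: R B2 → L0 hit [-]
12: W B0 → L0 miss [D]
13: W B0 → L0 hit [D]
14: R B5 → L1 miss wb→B1 [-]
15: W B2 → L0 miss wb→B0 [D]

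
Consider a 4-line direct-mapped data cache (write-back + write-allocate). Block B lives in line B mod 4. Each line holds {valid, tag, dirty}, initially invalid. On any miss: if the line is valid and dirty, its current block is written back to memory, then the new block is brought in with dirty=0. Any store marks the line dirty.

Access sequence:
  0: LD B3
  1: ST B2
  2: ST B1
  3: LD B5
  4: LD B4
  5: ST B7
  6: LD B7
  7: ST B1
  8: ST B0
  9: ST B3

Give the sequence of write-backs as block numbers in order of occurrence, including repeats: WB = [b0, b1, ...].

0: R B3 → L3 miss [-]
1: W B2 → L2 miss [D]
2: W B1 → L1 miss [D]
3: R B5 → L1 miss wb→B1 [-]
4: R B4 → L0 miss [-]
5: W B7 → L3 miss [D]
6: R B7 → L3 hit [D]
7: W B1 → L1 miss [D]
8: W B0 → L0 miss [D]
9: W B3 → L3 miss wb→B7 [D]

WB = [1, 7]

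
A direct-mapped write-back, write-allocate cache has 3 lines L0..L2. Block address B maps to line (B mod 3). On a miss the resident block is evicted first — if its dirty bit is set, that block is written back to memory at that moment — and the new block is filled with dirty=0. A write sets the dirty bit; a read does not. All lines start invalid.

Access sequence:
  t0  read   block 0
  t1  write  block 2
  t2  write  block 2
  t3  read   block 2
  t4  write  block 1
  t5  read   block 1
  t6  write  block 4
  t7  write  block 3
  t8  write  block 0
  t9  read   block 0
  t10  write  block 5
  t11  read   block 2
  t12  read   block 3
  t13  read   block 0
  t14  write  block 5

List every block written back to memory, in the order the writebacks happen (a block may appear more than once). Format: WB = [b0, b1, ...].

WB = [1, 3, 2, 5, 0]

0: R B0 → L0 miss [-]
1: W B2 → L2 miss [D]
2: W B2 → L2 hit [D]
3: R B2 → L2 hit [D]
4: W B1 → L1 miss [D]
5: R B1 → L1 hit [D]
6: W B4 → L1 miss wb→B1 [D]
7: W B3 → L0 miss [D]
8: W B0 → L0 miss wb→B3 [D]
9: R B0 → L0 hit [D]
10: W B5 → L2 miss wb→B2 [D]
11: R B2 → L2 miss wb→B5 [-]
12: R B3 → L0 miss wb→B0 [-]
13: R B0 → L0 miss [-]
14: W B5 → L2 miss [D]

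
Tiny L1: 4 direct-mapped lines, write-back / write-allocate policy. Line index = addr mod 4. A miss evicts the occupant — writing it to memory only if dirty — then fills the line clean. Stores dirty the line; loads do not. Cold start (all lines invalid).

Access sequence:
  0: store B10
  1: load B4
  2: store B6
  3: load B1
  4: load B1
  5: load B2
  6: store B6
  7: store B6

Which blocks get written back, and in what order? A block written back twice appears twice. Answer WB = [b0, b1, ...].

WB = [10, 6]

0: W B10 → L2 miss [D]
1: R B4 → L0 miss [-]
2: W B6 → L2 miss wb→B10 [D]
3: R B1 → L1 miss [-]
4: R B1 → L1 hit [-]
5: R B2 → L2 miss wb→B6 [-]
6: W B6 → L2 miss [D]
7: W B6 → L2 hit [D]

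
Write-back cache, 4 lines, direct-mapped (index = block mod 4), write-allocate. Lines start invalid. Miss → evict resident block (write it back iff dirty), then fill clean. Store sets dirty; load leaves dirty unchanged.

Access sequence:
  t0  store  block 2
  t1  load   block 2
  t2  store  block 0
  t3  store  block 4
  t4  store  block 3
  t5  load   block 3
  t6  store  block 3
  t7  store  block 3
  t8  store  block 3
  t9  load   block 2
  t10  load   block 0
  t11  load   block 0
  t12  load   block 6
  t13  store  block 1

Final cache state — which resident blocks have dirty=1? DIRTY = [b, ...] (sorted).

DIRTY = [1, 3]

0: W B2 → L2 miss [D]
1: R B2 → L2 hit [D]
2: W B0 → L0 miss [D]
3: W B4 → L0 miss wb→B0 [D]
4: W B3 → L3 miss [D]
5: R B3 → L3 hit [D]
6: W B3 → L3 hit [D]
7: W B3 → L3 hit [D]
8: W B3 → L3 hit [D]
9: R B2 → L2 hit [D]
10: R B0 → L0 miss wb→B4 [-]
11: R B0 → L0 hit [-]
12: R B6 → L2 miss wb→B2 [-]
13: W B1 → L1 miss [D]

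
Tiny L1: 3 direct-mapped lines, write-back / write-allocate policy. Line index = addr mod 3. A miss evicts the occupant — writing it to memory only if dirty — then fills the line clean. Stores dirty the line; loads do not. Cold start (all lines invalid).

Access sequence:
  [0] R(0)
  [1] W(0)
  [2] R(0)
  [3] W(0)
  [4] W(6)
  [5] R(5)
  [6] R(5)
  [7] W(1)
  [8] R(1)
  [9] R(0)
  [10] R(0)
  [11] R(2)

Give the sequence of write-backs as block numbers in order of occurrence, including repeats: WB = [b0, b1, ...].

WB = [0, 6]

0: R B0 → L0 miss [-]
1: W B0 → L0 hit [D]
2: R B0 → L0 hit [D]
3: W B0 → L0 hit [D]
4: W B6 → L0 miss wb→B0 [D]
5: R B5 → L2 miss [-]
6: R B5 → L2 hit [-]
7: W B1 → L1 miss [D]
8: R B1 → L1 hit [D]
9: R B0 → L0 miss wb→B6 [-]
10: R B0 → L0 hit [-]
11: R B2 → L2 miss [-]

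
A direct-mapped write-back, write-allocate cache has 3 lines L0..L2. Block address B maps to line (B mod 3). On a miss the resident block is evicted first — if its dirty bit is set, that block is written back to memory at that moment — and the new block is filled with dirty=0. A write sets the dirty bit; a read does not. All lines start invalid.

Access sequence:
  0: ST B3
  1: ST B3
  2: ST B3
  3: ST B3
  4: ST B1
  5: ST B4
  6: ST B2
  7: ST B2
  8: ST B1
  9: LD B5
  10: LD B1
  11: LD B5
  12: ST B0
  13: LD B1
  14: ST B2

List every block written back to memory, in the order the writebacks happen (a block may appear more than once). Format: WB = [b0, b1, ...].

  0 | W B3 → L0 miss [D]
  1 | W B3 → L0 hit [D]
  2 | W B3 → L0 hit [D]
  3 | W B3 → L0 hit [D]
  4 | W B1 → L1 miss [D]
  5 | W B4 → L1 miss wb→B1 [D]
  6 | W B2 → L2 miss [D]
  7 | W B2 → L2 hit [D]
  8 | W B1 → L1 miss wb→B4 [D]
  9 | R B5 → L2 miss wb→B2 [-]
  10 | R B1 → L1 hit [D]
  11 | R B5 → L2 hit [-]
  12 | W B0 → L0 miss wb→B3 [D]
  13 | R B1 → L1 hit [D]
  14 | W B2 → L2 miss [D]

WB = [1, 4, 2, 3]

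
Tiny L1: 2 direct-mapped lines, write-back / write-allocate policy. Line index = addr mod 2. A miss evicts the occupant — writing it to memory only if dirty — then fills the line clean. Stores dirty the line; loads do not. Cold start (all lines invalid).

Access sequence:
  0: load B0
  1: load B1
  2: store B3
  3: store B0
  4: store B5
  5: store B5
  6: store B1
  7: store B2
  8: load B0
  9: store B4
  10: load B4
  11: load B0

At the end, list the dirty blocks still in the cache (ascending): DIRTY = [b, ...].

DIRTY = [1]

0: R B0 -> L0 miss  d=-]
1: R B1 -> L1 miss  d=-]
2: W B3 -> L1 miss  d=D]
3: W B0 -> L0 hit  d=D]
4: W B5 -> L1 miss wb->B3  d=D]
5: W B5 -> L1 hit  d=D]
6: W B1 -> L1 miss wb->B5  d=D]
7: W B2 -> L0 miss wb->B0  d=D]
8: R B0 -> L0 miss wb->B2  d=-]
9: W B4 -> L0 miss  d=D]
10: R B4 -> L0 hit  d=D]
11: R B0 -> L0 miss wb->B4  d=-]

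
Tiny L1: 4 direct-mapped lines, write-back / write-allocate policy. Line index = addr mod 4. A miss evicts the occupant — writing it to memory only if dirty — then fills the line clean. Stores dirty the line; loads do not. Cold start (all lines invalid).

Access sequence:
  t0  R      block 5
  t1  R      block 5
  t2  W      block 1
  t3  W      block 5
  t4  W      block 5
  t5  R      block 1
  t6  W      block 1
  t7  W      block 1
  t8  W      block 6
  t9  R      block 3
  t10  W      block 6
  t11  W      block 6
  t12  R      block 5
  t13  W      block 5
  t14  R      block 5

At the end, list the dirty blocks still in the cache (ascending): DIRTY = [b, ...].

0: R B5 -> L1 miss  d=-]
1: R B5 -> L1 hit  d=-]
2: W B1 -> L1 miss  d=D]
3: W B5 -> L1 miss wb->B1  d=D]
4: W B5 -> L1 hit  d=D]
5: R B1 -> L1 miss wb->B5  d=-]
6: W B1 -> L1 hit  d=D]
7: W B1 -> L1 hit  d=D]
8: W B6 -> L2 miss  d=D]
9: R B3 -> L3 miss  d=-]
10: W B6 -> L2 hit  d=D]
11: W B6 -> L2 hit  d=D]
12: R B5 -> L1 miss wb->B1  d=-]
13: W B5 -> L1 hit  d=D]
14: R B5 -> L1 hit  d=D]

DIRTY = [5, 6]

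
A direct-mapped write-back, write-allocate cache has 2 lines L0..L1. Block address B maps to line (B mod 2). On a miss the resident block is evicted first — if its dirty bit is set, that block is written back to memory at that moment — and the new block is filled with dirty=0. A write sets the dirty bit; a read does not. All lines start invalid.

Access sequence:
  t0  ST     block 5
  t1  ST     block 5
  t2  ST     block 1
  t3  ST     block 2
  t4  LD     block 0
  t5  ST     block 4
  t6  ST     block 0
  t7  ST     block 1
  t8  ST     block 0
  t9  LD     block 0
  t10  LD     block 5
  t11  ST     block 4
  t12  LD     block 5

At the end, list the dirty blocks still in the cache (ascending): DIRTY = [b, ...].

DIRTY = [4]

0: W B5 → L1 miss [D]
1: W B5 → L1 hit [D]
2: W B1 → L1 miss wb→B5 [D]
3: W B2 → L0 miss [D]
4: R B0 → L0 miss wb→B2 [-]
5: W B4 → L0 miss [D]
6: W B0 → L0 miss wb→B4 [D]
7: W B1 → L1 hit [D]
8: W B0 → L0 hit [D]
9: R B0 → L0 hit [D]
10: R B5 → L1 miss wb→B1 [-]
11: W B4 → L0 miss wb→B0 [D]
12: R B5 → L1 hit [-]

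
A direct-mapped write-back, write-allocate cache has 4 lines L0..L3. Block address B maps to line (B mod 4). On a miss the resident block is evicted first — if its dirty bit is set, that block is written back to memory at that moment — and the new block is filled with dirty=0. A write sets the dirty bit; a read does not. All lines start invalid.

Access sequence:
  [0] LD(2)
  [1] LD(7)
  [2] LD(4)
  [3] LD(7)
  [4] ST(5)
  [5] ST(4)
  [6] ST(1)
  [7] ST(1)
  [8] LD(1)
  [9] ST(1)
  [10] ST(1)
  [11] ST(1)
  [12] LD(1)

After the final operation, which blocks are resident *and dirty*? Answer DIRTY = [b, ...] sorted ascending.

DIRTY = [1, 4]

0: R B2 -> L2 miss  d=-]
1: R B7 -> L3 miss  d=-]
2: R B4 -> L0 miss  d=-]
3: R B7 -> L3 hit  d=-]
4: W B5 -> L1 miss  d=D]
5: W B4 -> L0 hit  d=D]
6: W B1 -> L1 miss wb->B5  d=D]
7: W B1 -> L1 hit  d=D]
8: R B1 -> L1 hit  d=D]
9: W B1 -> L1 hit  d=D]
10: W B1 -> L1 hit  d=D]
11: W B1 -> L1 hit  d=D]
12: R B1 -> L1 hit  d=D]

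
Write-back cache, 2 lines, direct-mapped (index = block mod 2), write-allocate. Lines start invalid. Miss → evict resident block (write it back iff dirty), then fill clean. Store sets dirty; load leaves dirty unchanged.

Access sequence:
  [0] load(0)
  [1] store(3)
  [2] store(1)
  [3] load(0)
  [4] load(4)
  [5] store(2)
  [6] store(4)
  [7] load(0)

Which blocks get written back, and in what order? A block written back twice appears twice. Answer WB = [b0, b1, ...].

WB = [3, 2, 4]

0: R B0 → L0 miss [-]
1: W B3 → L1 miss [D]
2: W B1 → L1 miss wb→B3 [D]
3: R B0 → L0 hit [-]
4: R B4 → L0 miss [-]
5: W B2 → L0 miss [D]
6: W B4 → L0 miss wb→B2 [D]
7: R B0 → L0 miss wb→B4 [-]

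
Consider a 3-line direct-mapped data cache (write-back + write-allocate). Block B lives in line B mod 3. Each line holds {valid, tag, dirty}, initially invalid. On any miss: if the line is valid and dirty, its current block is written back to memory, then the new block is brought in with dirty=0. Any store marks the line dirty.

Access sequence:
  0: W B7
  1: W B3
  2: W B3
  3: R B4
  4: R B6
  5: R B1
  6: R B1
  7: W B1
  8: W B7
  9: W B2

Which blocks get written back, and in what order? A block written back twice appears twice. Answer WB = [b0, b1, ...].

WB = [7, 3, 1]

  0 | W B7 → L1 miss [D]
  1 | W B3 → L0 miss [D]
  2 | W B3 → L0 hit [D]
  3 | R B4 → L1 miss wb→B7 [-]
  4 | R B6 → L0 miss wb→B3 [-]
  5 | R B1 → L1 miss [-]
  6 | R B1 → L1 hit [-]
  7 | W B1 → L1 hit [D]
  8 | W B7 → L1 miss wb→B1 [D]
  9 | W B2 → L2 miss [D]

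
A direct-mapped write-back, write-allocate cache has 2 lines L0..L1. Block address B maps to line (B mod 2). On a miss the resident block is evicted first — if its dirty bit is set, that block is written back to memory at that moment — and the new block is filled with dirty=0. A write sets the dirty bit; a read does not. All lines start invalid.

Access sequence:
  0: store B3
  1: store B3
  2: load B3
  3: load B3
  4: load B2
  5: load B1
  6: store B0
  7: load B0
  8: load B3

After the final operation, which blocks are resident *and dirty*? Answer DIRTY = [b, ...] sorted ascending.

DIRTY = [0]

  0 | W B3 → L1 miss [D]
  1 | W B3 → L1 hit [D]
  2 | R B3 → L1 hit [D]
  3 | R B3 → L1 hit [D]
  4 | R B2 → L0 miss [-]
  5 | R B1 → L1 miss wb→B3 [-]
  6 | W B0 → L0 miss [D]
  7 | R B0 → L0 hit [D]
  8 | R B3 → L1 miss [-]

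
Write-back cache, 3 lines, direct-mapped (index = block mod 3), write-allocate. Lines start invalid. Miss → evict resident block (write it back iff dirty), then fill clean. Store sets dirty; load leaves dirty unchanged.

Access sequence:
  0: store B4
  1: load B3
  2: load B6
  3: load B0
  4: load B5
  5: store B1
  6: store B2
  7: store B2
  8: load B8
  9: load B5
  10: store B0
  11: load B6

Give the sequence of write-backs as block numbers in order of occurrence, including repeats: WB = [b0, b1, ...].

  0 | W B4 → L1 miss [D]
  1 | R B3 → L0 miss [-]
  2 | R B6 → L0 miss [-]
  3 | R B0 → L0 miss [-]
  4 | R B5 → L2 miss [-]
  5 | W B1 → L1 miss wb→B4 [D]
  6 | W B2 → L2 miss [D]
  7 | W B2 → L2 hit [D]
  8 | R B8 → L2 miss wb→B2 [-]
  9 | R B5 → L2 miss [-]
  10 | W B0 → L0 hit [D]
  11 | R B6 → L0 miss wb→B0 [-]

WB = [4, 2, 0]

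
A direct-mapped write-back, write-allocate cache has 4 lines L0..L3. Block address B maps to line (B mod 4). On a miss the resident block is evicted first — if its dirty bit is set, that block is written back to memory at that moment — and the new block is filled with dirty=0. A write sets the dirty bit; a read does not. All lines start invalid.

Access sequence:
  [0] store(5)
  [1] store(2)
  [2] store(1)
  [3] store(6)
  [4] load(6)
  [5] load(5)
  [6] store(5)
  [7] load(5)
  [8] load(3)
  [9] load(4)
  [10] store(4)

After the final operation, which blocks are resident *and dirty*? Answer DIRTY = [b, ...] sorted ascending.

0: W B5 → L1 miss [D]
1: W B2 → L2 miss [D]
2: W B1 → L1 miss wb→B5 [D]
3: W B6 → L2 miss wb→B2 [D]
4: R B6 → L2 hit [D]
5: R B5 → L1 miss wb→B1 [-]
6: W B5 → L1 hit [D]
7: R B5 → L1 hit [D]
8: R B3 → L3 miss [-]
9: R B4 → L0 miss [-]
10: W B4 → L0 hit [D]

DIRTY = [4, 5, 6]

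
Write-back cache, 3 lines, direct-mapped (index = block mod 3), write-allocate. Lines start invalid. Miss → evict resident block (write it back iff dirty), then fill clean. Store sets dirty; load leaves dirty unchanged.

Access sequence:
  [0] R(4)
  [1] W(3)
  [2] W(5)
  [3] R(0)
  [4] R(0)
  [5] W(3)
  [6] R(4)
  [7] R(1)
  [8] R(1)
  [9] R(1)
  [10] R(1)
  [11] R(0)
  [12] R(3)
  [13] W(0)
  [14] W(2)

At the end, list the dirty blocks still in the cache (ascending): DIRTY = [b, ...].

DIRTY = [0, 2]

0: R B4 → L1 miss [-]
1: W B3 → L0 miss [D]
2: W B5 → L2 miss [D]
3: R B0 → L0 miss wb→B3 [-]
4: R B0 → L0 hit [-]
5: W B3 → L0 miss [D]
6: R B4 → L1 hit [-]
7: R B1 → L1 miss [-]
8: R B1 → L1 hit [-]
9: R B1 → L1 hit [-]
10: R B1 → L1 hit [-]
11: R B0 → L0 miss wb→B3 [-]
12: R B3 → L0 miss [-]
13: W B0 → L0 miss [D]
14: W B2 → L2 miss wb→B5 [D]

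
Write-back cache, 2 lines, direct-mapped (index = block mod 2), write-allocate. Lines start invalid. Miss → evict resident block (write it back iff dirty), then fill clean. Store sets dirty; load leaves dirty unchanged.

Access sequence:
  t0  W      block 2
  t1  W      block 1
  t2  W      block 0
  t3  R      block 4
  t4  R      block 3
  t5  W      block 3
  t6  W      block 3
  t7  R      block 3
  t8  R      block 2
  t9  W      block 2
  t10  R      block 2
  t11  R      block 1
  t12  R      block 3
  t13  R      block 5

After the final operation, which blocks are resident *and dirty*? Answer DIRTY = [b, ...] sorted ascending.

0: W B2 -> L0 miss  d=D]
1: W B1 -> L1 miss  d=D]
2: W B0 -> L0 miss wb->B2  d=D]
3: R B4 -> L0 miss wb->B0  d=-]
4: R B3 -> L1 miss wb->B1  d=-]
5: W B3 -> L1 hit  d=D]
6: W B3 -> L1 hit  d=D]
7: R B3 -> L1 hit  d=D]
8: R B2 -> L0 miss  d=-]
9: W B2 -> L0 hit  d=D]
10: R B2 -> L0 hit  d=D]
11: R B1 -> L1 miss wb->B3  d=-]
12: R B3 -> L1 miss  d=-]
13: R B5 -> L1 miss  d=-]

DIRTY = [2]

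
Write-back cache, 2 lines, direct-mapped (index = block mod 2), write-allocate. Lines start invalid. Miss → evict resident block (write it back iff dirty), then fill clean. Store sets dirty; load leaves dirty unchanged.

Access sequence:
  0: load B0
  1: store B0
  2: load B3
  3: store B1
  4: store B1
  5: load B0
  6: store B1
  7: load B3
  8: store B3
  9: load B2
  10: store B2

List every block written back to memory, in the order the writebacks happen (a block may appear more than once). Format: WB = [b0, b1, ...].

0: R B0 -> L0 miss  d=-]
1: W B0 -> L0 hit  d=D]
2: R B3 -> L1 miss  d=-]
3: W B1 -> L1 miss  d=D]
4: W B1 -> L1 hit  d=D]
5: R B0 -> L0 hit  d=D]
6: W B1 -> L1 hit  d=D]
7: R B3 -> L1 miss wb->B1  d=-]
8: W B3 -> L1 hit  d=D]
9: R B2 -> L0 miss wb->B0  d=-]
10: W B2 -> L0 hit  d=D]

WB = [1, 0]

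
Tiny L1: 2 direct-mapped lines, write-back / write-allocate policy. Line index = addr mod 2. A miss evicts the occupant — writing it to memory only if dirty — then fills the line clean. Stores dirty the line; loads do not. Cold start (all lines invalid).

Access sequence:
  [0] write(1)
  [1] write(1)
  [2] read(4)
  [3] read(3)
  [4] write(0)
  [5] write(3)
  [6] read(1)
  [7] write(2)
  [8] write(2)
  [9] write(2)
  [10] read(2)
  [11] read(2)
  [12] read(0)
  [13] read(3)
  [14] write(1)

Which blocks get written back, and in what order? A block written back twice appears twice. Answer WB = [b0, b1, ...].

WB = [1, 3, 0, 2]

0: W B1 -> L1 miss  d=D]
1: W B1 -> L1 hit  d=D]
2: R B4 -> L0 miss  d=-]
3: R B3 -> L1 miss wb->B1  d=-]
4: W B0 -> L0 miss  d=D]
5: W B3 -> L1 hit  d=D]
6: R B1 -> L1 miss wb->B3  d=-]
7: W B2 -> L0 miss wb->B0  d=D]
8: W B2 -> L0 hit  d=D]
9: W B2 -> L0 hit  d=D]
10: R B2 -> L0 hit  d=D]
11: R B2 -> L0 hit  d=D]
12: R B0 -> L0 miss wb->B2  d=-]
13: R B3 -> L1 miss  d=-]
14: W B1 -> L1 miss  d=D]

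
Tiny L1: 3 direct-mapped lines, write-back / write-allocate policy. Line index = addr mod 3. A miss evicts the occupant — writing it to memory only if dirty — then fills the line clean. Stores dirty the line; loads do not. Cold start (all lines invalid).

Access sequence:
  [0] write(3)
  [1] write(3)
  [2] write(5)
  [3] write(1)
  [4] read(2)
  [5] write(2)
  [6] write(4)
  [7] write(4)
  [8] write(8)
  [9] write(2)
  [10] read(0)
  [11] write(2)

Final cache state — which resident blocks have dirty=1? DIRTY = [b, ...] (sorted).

DIRTY = [2, 4]

0: W B3 -> L0 miss  d=D]
1: W B3 -> L0 hit  d=D]
2: W B5 -> L2 miss  d=D]
3: W B1 -> L1 miss  d=D]
4: R B2 -> L2 miss wb->B5  d=-]
5: W B2 -> L2 hit  d=D]
6: W B4 -> L1 miss wb->B1  d=D]
7: W B4 -> L1 hit  d=D]
8: W B8 -> L2 miss wb->B2  d=D]
9: W B2 -> L2 miss wb->B8  d=D]
10: R B0 -> L0 miss wb->B3  d=-]
11: W B2 -> L2 hit  d=D]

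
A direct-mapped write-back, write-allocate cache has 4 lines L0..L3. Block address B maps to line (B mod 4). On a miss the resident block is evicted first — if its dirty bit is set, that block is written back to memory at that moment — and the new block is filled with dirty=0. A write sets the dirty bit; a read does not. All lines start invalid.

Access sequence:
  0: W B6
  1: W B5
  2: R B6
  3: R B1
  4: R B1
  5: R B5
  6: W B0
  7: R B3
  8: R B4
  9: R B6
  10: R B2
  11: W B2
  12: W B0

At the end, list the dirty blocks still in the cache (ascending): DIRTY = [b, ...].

DIRTY = [0, 2]

0: W B6 -> L2 miss  d=D]
1: W B5 -> L1 miss  d=D]
2: R B6 -> L2 hit  d=D]
3: R B1 -> L1 miss wb->B5  d=-]
4: R B1 -> L1 hit  d=-]
5: R B5 -> L1 miss  d=-]
6: W B0 -> L0 miss  d=D]
7: R B3 -> L3 miss  d=-]
8: R B4 -> L0 miss wb->B0  d=-]
9: R B6 -> L2 hit  d=D]
10: R B2 -> L2 miss wb->B6  d=-]
11: W B2 -> L2 hit  d=D]
12: W B0 -> L0 miss  d=D]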